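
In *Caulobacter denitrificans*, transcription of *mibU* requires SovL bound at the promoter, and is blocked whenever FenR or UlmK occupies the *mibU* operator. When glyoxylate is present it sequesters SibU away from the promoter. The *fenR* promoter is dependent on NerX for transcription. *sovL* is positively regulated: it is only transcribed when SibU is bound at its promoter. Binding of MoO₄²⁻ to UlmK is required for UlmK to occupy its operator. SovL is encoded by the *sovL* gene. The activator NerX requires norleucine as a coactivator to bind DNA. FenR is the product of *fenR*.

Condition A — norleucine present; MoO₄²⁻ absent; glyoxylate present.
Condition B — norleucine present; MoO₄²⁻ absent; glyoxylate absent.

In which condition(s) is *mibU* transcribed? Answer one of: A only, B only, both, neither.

neither

Condition A:
Norleucine is present, so NerX is active.
No repressor is bound and NerX is active, so *fenR* is transcribed.
So FenR is produced and active.
MoO₄²⁻ is absent, so UlmK is inactive.
Glyoxylate is present, so SibU is inactive.
Required activator SibU is absent, so *sovL* is not transcribed.
So SovL is not produced.
With repressor FenR bound, *mibU* is not transcribed.
→ *mibU* is OFF in A.
Condition B:
Norleucine is present, so NerX is active.
No repressor is bound and NerX is active, so *fenR* is transcribed.
So FenR is produced and active.
MoO₄²⁻ is absent, so UlmK is inactive.
Glyoxylate is absent, so SibU is active.
No repressor is bound and SibU is active, so *sovL* is transcribed.
So SovL is produced and active.
With repressor FenR bound, *mibU* is not transcribed.
→ *mibU* is OFF in B.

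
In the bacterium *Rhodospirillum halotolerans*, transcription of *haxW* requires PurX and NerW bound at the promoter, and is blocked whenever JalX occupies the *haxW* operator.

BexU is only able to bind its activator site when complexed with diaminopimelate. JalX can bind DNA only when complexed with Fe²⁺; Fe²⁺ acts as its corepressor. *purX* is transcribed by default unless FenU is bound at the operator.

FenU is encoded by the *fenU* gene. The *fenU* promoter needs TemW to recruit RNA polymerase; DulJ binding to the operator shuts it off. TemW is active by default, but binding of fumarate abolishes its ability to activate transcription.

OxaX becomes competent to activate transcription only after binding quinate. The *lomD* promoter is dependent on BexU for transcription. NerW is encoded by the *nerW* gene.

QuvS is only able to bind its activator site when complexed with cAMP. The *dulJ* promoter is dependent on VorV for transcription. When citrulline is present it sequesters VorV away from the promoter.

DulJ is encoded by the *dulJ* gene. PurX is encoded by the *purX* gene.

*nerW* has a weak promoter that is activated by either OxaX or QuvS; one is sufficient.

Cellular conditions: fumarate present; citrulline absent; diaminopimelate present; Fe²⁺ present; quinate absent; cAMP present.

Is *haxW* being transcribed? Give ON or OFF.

Fe²⁺ is present, so JalX is active.
Fumarate is present, so TemW is inactive.
Citrulline is absent, so VorV is active.
No repressor is bound and VorV is active, so *dulJ* is transcribed.
So DulJ is produced and active.
With repressor DulJ bound, *fenU* is not transcribed.
So FenU is not produced.
With no repressor bound, *purX* is transcribed.
So PurX is produced and active.
Quinate is absent, so OxaX is inactive.
cAMP is present, so QuvS is active.
Activator QuvS is present, so *nerW* is transcribed.
So NerW is produced and active.
With repressor JalX bound, *haxW* is not transcribed.

OFF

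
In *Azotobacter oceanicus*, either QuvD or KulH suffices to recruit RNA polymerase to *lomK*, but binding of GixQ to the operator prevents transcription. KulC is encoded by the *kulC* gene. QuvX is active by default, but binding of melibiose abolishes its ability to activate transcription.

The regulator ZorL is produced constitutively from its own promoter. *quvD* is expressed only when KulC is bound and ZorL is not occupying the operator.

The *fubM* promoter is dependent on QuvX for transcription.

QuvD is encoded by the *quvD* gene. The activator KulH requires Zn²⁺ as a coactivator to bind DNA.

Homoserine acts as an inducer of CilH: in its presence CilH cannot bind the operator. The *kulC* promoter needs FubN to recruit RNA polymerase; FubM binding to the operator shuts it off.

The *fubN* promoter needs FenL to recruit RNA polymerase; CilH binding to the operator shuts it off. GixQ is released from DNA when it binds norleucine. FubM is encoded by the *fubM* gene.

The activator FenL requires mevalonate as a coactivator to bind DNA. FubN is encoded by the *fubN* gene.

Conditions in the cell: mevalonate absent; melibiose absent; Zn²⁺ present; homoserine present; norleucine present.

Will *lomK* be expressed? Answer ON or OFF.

ZorL is produced constitutively and is active.
Mevalonate is absent, so FenL is inactive.
Homoserine is present, so CilH is inactive.
Required activator FenL is absent, so *fubN* is not transcribed.
So FubN is not produced.
Melibiose is absent, so QuvX is active.
No repressor is bound and QuvX is active, so *fubM* is transcribed.
So FubM is produced and active.
With repressor FubM bound, *kulC* is not transcribed.
So KulC is not produced.
With repressor ZorL bound, *quvD* is not transcribed.
So QuvD is not produced.
Norleucine is present, so GixQ is inactive.
Zn²⁺ is present, so KulH is active.
Activator KulH is present, so *lomK* is transcribed.

ON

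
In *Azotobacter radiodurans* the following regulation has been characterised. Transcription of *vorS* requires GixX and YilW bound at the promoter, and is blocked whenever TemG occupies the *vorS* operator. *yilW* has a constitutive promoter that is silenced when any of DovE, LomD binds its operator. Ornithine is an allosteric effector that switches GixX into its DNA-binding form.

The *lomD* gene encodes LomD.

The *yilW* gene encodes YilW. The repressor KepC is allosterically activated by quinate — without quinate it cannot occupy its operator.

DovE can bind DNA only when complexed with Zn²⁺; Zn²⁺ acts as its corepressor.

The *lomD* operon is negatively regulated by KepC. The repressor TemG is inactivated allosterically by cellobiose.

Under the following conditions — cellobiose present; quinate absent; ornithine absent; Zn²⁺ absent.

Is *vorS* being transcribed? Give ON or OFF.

OFF

Ornithine is absent, so GixX is inactive.
Zn²⁺ is absent, so DovE is inactive.
Quinate is absent, so KepC is inactive.
With no repressor bound, *lomD* is transcribed.
So LomD is produced and active.
With repressor LomD bound, *yilW* is not transcribed.
So YilW is not produced.
Cellobiose is present, so TemG is inactive.
Required activator GixX is absent, so *vorS* is not transcribed.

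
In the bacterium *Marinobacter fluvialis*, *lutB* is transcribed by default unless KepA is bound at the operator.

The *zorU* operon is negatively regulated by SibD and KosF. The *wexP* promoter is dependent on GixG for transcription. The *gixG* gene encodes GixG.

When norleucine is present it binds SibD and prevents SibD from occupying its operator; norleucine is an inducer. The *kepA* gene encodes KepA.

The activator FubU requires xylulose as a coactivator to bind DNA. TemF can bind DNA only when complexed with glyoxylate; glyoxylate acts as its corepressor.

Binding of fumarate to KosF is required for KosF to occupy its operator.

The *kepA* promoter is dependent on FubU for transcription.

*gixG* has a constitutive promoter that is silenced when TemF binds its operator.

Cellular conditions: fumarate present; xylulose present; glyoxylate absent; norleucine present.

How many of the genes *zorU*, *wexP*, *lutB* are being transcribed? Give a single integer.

1

Norleucine is present, so SibD is inactive.
Fumarate is present, so KosF is active.
With repressor KosF bound, *zorU* is not transcribed.
→ *zorU* is OFF.
Glyoxylate is absent, so TemF is inactive.
With no repressor bound, *gixG* is transcribed.
So GixG is produced and active.
No repressor is bound and GixG is active, so *wexP* is transcribed.
→ *wexP* is ON.
Xylulose is present, so FubU is active.
No repressor is bound and FubU is active, so *kepA* is transcribed.
So KepA is produced and active.
With repressor KepA bound, *lutB* is not transcribed.
→ *lutB* is OFF.
1 of the 3 genes is transcribed.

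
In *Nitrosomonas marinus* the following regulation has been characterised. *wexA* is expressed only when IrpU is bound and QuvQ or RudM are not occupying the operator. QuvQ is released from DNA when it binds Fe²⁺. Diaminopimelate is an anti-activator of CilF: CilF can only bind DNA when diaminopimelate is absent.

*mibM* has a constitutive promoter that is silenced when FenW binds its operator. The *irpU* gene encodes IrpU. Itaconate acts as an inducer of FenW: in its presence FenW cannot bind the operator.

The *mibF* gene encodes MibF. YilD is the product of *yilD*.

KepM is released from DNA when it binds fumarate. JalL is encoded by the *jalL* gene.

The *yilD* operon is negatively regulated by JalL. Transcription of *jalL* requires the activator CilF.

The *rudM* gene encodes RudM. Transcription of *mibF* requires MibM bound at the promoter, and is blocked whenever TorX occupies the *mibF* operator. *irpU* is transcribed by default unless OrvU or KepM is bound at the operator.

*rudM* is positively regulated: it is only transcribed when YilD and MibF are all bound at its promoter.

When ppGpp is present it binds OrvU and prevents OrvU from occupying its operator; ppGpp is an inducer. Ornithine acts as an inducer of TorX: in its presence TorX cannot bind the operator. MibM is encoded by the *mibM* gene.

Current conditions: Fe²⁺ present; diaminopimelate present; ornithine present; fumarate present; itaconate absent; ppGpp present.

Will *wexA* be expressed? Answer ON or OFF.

Fe²⁺ is present, so QuvQ is inactive.
ppGpp is present, so OrvU is inactive.
Fumarate is present, so KepM is inactive.
With no repressor bound, *irpU* is transcribed.
So IrpU is produced and active.
Diaminopimelate is present, so CilF is inactive.
Required activator CilF is absent, so *jalL* is not transcribed.
So JalL is not produced.
With no repressor bound, *yilD* is transcribed.
So YilD is produced and active.
Itaconate is absent, so FenW is active.
With repressor FenW bound, *mibM* is not transcribed.
So MibM is not produced.
Ornithine is present, so TorX is inactive.
Required activator MibM is absent, so *mibF* is not transcribed.
So MibF is not produced.
Required activator MibF is absent, so *rudM* is not transcribed.
So RudM is not produced.
No repressor is bound and IrpU is active, so *wexA* is transcribed.

ON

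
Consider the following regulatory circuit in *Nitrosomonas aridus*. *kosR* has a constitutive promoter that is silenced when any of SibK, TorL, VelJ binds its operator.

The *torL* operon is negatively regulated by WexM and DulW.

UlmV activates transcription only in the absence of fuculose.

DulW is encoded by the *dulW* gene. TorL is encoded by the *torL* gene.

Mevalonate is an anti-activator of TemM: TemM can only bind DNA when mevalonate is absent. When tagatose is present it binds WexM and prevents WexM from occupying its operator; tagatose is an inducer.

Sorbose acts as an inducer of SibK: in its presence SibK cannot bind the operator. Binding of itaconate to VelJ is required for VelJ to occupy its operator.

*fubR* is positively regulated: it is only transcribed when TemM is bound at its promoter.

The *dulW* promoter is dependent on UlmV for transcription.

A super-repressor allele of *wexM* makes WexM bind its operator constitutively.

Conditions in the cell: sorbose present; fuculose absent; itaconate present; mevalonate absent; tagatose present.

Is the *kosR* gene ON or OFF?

Sorbose is present, so SibK is inactive.
WexM is constitutively active in this strain.
Fuculose is absent, so UlmV is active.
No repressor is bound and UlmV is active, so *dulW* is transcribed.
So DulW is produced and active.
With repressor WexM bound, *torL* is not transcribed.
So TorL is not produced.
Itaconate is present, so VelJ is active.
With repressor VelJ bound, *kosR* is not transcribed.

OFF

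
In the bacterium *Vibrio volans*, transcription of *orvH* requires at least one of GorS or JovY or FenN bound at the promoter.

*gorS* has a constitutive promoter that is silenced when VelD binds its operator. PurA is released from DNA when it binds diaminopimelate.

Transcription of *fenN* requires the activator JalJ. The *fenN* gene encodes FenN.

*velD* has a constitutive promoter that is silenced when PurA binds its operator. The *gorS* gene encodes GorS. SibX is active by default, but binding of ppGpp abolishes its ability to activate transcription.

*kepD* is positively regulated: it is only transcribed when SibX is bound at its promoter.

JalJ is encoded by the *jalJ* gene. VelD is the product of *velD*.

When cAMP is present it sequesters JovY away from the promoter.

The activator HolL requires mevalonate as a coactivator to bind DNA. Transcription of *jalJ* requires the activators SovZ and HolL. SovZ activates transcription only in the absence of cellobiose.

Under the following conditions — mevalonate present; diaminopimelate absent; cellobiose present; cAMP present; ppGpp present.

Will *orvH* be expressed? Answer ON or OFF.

Diaminopimelate is absent, so PurA is active.
With repressor PurA bound, *velD* is not transcribed.
So VelD is not produced.
With no repressor bound, *gorS* is transcribed.
So GorS is produced and active.
cAMP is present, so JovY is inactive.
Cellobiose is present, so SovZ is inactive.
Mevalonate is present, so HolL is active.
Required activator SovZ is absent, so *jalJ* is not transcribed.
So JalJ is not produced.
Required activator JalJ is absent, so *fenN* is not transcribed.
So FenN is not produced.
Activator GorS is present, so *orvH* is transcribed.

ON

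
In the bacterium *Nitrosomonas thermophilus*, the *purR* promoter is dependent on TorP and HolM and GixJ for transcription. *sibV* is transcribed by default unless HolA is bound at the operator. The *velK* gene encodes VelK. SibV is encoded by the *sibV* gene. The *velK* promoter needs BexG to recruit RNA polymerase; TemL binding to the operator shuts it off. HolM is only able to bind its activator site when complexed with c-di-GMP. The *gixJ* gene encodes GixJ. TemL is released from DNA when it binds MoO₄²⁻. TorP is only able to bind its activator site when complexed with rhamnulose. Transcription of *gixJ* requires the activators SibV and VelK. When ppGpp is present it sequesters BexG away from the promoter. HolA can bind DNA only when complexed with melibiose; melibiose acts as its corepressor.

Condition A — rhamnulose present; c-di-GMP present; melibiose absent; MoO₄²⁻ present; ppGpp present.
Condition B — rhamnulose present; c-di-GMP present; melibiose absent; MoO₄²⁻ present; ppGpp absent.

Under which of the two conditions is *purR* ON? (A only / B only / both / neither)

B only

Condition A:
Rhamnulose is present, so TorP is active.
c-di-GMP is present, so HolM is active.
Melibiose is absent, so HolA is inactive.
With no repressor bound, *sibV* is transcribed.
So SibV is produced and active.
MoO₄²⁻ is present, so TemL is inactive.
ppGpp is present, so BexG is inactive.
Required activator BexG is absent, so *velK* is not transcribed.
So VelK is not produced.
Required activator VelK is absent, so *gixJ* is not transcribed.
So GixJ is not produced.
Required activator GixJ is absent, so *purR* is not transcribed.
→ *purR* is OFF in A.
Condition B:
Rhamnulose is present, so TorP is active.
c-di-GMP is present, so HolM is active.
Melibiose is absent, so HolA is inactive.
With no repressor bound, *sibV* is transcribed.
So SibV is produced and active.
MoO₄²⁻ is present, so TemL is inactive.
ppGpp is absent, so BexG is active.
No repressor is bound and BexG is active, so *velK* is transcribed.
So VelK is produced and active.
No repressor is bound and SibV and VelK are active, so *gixJ* is transcribed.
So GixJ is produced and active.
No repressor is bound and TorP and HolM and GixJ are active, so *purR* is transcribed.
→ *purR* is ON in B.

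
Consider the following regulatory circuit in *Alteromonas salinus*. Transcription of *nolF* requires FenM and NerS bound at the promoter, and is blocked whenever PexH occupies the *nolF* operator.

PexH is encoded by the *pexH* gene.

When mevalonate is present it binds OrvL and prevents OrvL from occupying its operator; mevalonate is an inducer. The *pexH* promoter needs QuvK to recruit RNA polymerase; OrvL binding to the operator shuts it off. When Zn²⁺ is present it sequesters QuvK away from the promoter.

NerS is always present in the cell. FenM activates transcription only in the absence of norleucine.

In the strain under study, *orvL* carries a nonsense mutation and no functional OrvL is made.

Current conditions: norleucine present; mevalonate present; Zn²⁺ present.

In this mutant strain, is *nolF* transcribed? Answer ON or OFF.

OFF

Norleucine is present, so FenM is inactive.
OrvL is non-functional in this strain, so it has no effect.
Zn²⁺ is present, so QuvK is inactive.
Required activator QuvK is absent, so *pexH* is not transcribed.
So PexH is not produced.
NerS is produced constitutively and is active.
Required activator FenM is absent, so *nolF* is not transcribed.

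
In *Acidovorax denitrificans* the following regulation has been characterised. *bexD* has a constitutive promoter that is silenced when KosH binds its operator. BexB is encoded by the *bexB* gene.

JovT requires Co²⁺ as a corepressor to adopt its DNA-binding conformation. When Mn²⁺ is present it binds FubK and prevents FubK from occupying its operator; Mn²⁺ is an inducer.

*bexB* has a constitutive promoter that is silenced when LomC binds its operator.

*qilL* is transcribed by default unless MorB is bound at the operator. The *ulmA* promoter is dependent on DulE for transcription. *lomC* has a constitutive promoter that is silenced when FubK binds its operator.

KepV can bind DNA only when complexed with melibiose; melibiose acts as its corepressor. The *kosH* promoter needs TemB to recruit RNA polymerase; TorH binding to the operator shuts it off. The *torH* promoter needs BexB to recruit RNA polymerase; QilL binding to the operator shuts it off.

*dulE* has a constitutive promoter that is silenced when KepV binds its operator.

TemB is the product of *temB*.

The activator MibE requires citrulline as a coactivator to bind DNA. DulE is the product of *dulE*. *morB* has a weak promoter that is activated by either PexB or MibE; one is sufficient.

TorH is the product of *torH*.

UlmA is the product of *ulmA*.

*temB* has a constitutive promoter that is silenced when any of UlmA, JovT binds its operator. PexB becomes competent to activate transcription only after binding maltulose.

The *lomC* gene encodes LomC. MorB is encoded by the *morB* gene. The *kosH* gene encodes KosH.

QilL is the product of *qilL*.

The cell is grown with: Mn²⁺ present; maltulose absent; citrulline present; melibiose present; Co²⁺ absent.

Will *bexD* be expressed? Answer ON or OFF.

OFF

Mn²⁺ is present, so FubK is inactive.
With no repressor bound, *lomC* is transcribed.
So LomC is produced and active.
With repressor LomC bound, *bexB* is not transcribed.
So BexB is not produced.
Maltulose is absent, so PexB is inactive.
Citrulline is present, so MibE is active.
Activator MibE is present, so *morB* is transcribed.
So MorB is produced and active.
With repressor MorB bound, *qilL* is not transcribed.
So QilL is not produced.
Required activator BexB is absent, so *torH* is not transcribed.
So TorH is not produced.
Melibiose is present, so KepV is active.
With repressor KepV bound, *dulE* is not transcribed.
So DulE is not produced.
Required activator DulE is absent, so *ulmA* is not transcribed.
So UlmA is not produced.
Co²⁺ is absent, so JovT is inactive.
With no repressor bound, *temB* is transcribed.
So TemB is produced and active.
No repressor is bound and TemB is active, so *kosH* is transcribed.
So KosH is produced and active.
With repressor KosH bound, *bexD* is not transcribed.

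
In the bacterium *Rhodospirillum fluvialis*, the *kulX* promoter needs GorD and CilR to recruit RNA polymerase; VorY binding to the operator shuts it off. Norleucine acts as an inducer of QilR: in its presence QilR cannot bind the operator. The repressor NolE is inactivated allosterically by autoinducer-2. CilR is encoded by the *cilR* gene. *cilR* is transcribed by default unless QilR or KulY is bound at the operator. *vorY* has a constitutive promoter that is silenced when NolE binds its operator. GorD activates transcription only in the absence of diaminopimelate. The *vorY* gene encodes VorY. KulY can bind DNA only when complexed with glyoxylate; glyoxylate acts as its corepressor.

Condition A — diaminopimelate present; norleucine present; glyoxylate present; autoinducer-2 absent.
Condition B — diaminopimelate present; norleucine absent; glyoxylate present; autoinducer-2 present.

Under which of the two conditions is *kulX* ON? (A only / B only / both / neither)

Condition A:
Diaminopimelate is present, so GorD is inactive.
Norleucine is present, so QilR is inactive.
Glyoxylate is present, so KulY is active.
With repressor KulY bound, *cilR* is not transcribed.
So CilR is not produced.
Autoinducer-2 is absent, so NolE is active.
With repressor NolE bound, *vorY* is not transcribed.
So VorY is not produced.
Required activator GorD is absent, so *kulX* is not transcribed.
→ *kulX* is OFF in A.
Condition B:
Diaminopimelate is present, so GorD is inactive.
Norleucine is absent, so QilR is active.
Glyoxylate is present, so KulY is active.
With repressor QilR bound, *cilR* is not transcribed.
So CilR is not produced.
Autoinducer-2 is present, so NolE is inactive.
With no repressor bound, *vorY* is transcribed.
So VorY is produced and active.
With repressor VorY bound, *kulX* is not transcribed.
→ *kulX* is OFF in B.

neither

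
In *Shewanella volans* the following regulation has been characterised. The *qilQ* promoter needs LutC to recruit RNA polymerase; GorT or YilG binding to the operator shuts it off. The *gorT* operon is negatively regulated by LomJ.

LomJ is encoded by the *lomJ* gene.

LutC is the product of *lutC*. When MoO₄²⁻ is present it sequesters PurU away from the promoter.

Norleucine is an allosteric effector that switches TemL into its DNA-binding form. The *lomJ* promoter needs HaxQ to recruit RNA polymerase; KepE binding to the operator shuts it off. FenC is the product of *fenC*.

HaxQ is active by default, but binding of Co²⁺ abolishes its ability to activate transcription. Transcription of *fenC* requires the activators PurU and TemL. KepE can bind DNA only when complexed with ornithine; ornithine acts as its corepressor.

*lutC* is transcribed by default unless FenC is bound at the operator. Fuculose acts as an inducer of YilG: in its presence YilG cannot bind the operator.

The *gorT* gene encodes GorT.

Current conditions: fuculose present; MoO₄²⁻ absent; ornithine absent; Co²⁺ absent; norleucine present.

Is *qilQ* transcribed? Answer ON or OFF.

OFF

Co²⁺ is absent, so HaxQ is active.
Ornithine is absent, so KepE is inactive.
No repressor is bound and HaxQ is active, so *lomJ* is transcribed.
So LomJ is produced and active.
With repressor LomJ bound, *gorT* is not transcribed.
So GorT is not produced.
MoO₄²⁻ is absent, so PurU is active.
Norleucine is present, so TemL is active.
No repressor is bound and PurU and TemL are active, so *fenC* is transcribed.
So FenC is produced and active.
With repressor FenC bound, *lutC* is not transcribed.
So LutC is not produced.
Fuculose is present, so YilG is inactive.
Required activator LutC is absent, so *qilQ* is not transcribed.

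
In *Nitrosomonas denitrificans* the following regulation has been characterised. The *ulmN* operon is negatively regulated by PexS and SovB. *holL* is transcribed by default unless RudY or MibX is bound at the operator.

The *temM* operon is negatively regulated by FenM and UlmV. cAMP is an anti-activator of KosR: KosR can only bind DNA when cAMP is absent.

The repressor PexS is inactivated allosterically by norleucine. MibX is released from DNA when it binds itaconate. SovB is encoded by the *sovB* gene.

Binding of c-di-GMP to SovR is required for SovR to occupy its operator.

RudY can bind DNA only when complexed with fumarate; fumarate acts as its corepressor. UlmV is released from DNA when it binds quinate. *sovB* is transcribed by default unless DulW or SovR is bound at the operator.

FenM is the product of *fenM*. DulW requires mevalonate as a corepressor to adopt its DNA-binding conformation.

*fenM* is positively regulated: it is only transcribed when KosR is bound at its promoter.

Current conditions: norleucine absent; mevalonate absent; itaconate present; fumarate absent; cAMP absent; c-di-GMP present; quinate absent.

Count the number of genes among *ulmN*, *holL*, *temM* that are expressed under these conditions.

Norleucine is absent, so PexS is active.
Mevalonate is absent, so DulW is inactive.
c-di-GMP is present, so SovR is active.
With repressor SovR bound, *sovB* is not transcribed.
So SovB is not produced.
With repressor PexS bound, *ulmN* is not transcribed.
→ *ulmN* is OFF.
Fumarate is absent, so RudY is inactive.
Itaconate is present, so MibX is inactive.
With no repressor bound, *holL* is transcribed.
→ *holL* is ON.
cAMP is absent, so KosR is active.
No repressor is bound and KosR is active, so *fenM* is transcribed.
So FenM is produced and active.
Quinate is absent, so UlmV is active.
With repressor FenM bound, *temM* is not transcribed.
→ *temM* is OFF.
1 of the 3 genes is transcribed.

1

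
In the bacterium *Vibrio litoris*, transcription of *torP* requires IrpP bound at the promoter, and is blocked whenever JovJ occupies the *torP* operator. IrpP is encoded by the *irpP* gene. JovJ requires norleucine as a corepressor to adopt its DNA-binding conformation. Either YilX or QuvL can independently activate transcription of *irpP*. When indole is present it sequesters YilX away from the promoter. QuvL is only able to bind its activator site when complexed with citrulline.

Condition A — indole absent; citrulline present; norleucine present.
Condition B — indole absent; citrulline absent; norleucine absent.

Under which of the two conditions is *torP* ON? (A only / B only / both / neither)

Condition A:
Indole is absent, so YilX is active.
Citrulline is present, so QuvL is active.
Activator YilX is present, so *irpP* is transcribed.
So IrpP is produced and active.
Norleucine is present, so JovJ is active.
With repressor JovJ bound, *torP* is not transcribed.
→ *torP* is OFF in A.
Condition B:
Indole is absent, so YilX is active.
Citrulline is absent, so QuvL is inactive.
Activator YilX is present, so *irpP* is transcribed.
So IrpP is produced and active.
Norleucine is absent, so JovJ is inactive.
No repressor is bound and IrpP is active, so *torP* is transcribed.
→ *torP* is ON in B.

B only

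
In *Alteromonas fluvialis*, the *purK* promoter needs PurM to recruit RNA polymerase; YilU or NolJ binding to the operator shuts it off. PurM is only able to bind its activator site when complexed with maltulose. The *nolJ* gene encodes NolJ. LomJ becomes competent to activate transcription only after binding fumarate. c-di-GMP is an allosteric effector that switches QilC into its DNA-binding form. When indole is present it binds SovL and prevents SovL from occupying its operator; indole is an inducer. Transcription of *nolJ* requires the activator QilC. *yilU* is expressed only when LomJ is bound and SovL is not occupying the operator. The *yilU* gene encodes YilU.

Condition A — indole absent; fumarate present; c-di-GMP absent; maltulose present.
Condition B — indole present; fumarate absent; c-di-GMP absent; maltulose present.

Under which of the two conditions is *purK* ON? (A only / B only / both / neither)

both

Condition A:
Indole is absent, so SovL is active.
Fumarate is present, so LomJ is active.
With repressor SovL bound, *yilU* is not transcribed.
So YilU is not produced.
c-di-GMP is absent, so QilC is inactive.
Required activator QilC is absent, so *nolJ* is not transcribed.
So NolJ is not produced.
Maltulose is present, so PurM is active.
No repressor is bound and PurM is active, so *purK* is transcribed.
→ *purK* is ON in A.
Condition B:
Indole is present, so SovL is inactive.
Fumarate is absent, so LomJ is inactive.
Required activator LomJ is absent, so *yilU* is not transcribed.
So YilU is not produced.
c-di-GMP is absent, so QilC is inactive.
Required activator QilC is absent, so *nolJ* is not transcribed.
So NolJ is not produced.
Maltulose is present, so PurM is active.
No repressor is bound and PurM is active, so *purK* is transcribed.
→ *purK* is ON in B.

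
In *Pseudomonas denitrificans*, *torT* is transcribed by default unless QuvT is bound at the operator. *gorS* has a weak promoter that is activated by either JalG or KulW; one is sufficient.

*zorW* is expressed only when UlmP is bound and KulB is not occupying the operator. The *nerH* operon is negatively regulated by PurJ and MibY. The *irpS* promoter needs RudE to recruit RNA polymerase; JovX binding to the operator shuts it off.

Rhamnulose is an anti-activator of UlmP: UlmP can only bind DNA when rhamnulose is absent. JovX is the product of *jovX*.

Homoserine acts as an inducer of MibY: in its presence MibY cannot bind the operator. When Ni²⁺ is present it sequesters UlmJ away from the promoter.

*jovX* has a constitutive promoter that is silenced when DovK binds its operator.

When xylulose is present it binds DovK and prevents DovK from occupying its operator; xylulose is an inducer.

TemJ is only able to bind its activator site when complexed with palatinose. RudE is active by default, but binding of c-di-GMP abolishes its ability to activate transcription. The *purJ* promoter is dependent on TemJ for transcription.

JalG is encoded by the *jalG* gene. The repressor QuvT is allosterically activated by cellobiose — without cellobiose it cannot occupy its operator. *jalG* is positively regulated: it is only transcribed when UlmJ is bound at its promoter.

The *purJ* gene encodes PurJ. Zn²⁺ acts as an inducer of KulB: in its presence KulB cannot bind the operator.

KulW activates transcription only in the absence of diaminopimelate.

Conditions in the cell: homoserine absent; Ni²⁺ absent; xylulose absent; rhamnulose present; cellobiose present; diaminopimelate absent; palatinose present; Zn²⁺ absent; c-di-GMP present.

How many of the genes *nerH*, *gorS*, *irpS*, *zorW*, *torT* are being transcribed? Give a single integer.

1

Palatinose is present, so TemJ is active.
No repressor is bound and TemJ is active, so *purJ* is transcribed.
So PurJ is produced and active.
Homoserine is absent, so MibY is active.
With repressor PurJ bound, *nerH* is not transcribed.
→ *nerH* is OFF.
Ni²⁺ is absent, so UlmJ is active.
No repressor is bound and UlmJ is active, so *jalG* is transcribed.
So JalG is produced and active.
Diaminopimelate is absent, so KulW is active.
Activator JalG is present, so *gorS* is transcribed.
→ *gorS* is ON.
c-di-GMP is present, so RudE is inactive.
Xylulose is absent, so DovK is active.
With repressor DovK bound, *jovX* is not transcribed.
So JovX is not produced.
Required activator RudE is absent, so *irpS* is not transcribed.
→ *irpS* is OFF.
Zn²⁺ is absent, so KulB is active.
Rhamnulose is present, so UlmP is inactive.
With repressor KulB bound, *zorW* is not transcribed.
→ *zorW* is OFF.
Cellobiose is present, so QuvT is active.
With repressor QuvT bound, *torT* is not transcribed.
→ *torT* is OFF.
1 of the 5 genes is transcribed.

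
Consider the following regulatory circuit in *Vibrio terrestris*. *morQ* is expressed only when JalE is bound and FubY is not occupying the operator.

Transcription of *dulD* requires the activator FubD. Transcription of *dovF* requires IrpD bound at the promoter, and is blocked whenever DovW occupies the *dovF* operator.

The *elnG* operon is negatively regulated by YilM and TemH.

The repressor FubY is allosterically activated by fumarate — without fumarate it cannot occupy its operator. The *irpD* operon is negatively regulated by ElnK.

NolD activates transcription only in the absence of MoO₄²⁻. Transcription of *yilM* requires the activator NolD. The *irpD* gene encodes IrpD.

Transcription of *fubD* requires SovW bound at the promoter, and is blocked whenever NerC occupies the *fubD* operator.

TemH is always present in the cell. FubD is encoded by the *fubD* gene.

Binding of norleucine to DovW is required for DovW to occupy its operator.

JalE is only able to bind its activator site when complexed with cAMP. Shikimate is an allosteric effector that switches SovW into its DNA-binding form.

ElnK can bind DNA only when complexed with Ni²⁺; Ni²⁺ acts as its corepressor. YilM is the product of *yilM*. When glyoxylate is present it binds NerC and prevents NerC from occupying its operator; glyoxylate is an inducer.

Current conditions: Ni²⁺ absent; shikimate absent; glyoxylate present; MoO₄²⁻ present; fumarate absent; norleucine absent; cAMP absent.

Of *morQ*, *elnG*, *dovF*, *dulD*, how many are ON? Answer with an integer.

1

cAMP is absent, so JalE is inactive.
Fumarate is absent, so FubY is inactive.
Required activator JalE is absent, so *morQ* is not transcribed.
→ *morQ* is OFF.
MoO₄²⁻ is present, so NolD is inactive.
Required activator NolD is absent, so *yilM* is not transcribed.
So YilM is not produced.
TemH is produced constitutively and is active.
With repressor TemH bound, *elnG* is not transcribed.
→ *elnG* is OFF.
Ni²⁺ is absent, so ElnK is inactive.
With no repressor bound, *irpD* is transcribed.
So IrpD is produced and active.
Norleucine is absent, so DovW is inactive.
No repressor is bound and IrpD is active, so *dovF* is transcribed.
→ *dovF* is ON.
Glyoxylate is present, so NerC is inactive.
Shikimate is absent, so SovW is inactive.
Required activator SovW is absent, so *fubD* is not transcribed.
So FubD is not produced.
Required activator FubD is absent, so *dulD* is not transcribed.
→ *dulD* is OFF.
1 of the 4 genes is transcribed.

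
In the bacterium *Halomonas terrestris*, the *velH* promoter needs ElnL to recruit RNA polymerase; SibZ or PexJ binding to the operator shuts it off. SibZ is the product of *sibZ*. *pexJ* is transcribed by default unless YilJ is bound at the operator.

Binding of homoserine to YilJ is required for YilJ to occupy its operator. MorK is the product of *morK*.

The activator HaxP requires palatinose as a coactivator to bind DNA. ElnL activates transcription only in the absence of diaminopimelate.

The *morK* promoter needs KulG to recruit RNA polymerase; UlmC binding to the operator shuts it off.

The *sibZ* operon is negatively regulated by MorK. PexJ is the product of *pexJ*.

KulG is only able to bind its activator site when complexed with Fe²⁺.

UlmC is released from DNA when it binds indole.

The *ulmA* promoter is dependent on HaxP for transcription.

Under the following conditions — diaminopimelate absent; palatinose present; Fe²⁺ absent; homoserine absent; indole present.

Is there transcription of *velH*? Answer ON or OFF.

OFF

Fe²⁺ is absent, so KulG is inactive.
Indole is present, so UlmC is inactive.
Required activator KulG is absent, so *morK* is not transcribed.
So MorK is not produced.
With no repressor bound, *sibZ* is transcribed.
So SibZ is produced and active.
Diaminopimelate is absent, so ElnL is active.
Homoserine is absent, so YilJ is inactive.
With no repressor bound, *pexJ* is transcribed.
So PexJ is produced and active.
With repressor SibZ bound, *velH* is not transcribed.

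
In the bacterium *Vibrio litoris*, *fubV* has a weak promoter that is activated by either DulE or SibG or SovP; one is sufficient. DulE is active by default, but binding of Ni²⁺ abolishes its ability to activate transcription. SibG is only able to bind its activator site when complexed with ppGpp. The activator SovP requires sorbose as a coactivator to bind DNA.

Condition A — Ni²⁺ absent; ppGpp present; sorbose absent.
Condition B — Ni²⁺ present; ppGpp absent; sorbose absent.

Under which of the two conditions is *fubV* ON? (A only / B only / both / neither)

Condition A:
Ni²⁺ is absent, so DulE is active.
ppGpp is present, so SibG is active.
Sorbose is absent, so SovP is inactive.
Activator DulE is present, so *fubV* is transcribed.
→ *fubV* is ON in A.
Condition B:
Ni²⁺ is present, so DulE is inactive.
ppGpp is absent, so SibG is inactive.
Sorbose is absent, so SovP is inactive.
No activator is available at the *fubV* promoter, so *fubV* is not transcribed.
→ *fubV* is OFF in B.

A only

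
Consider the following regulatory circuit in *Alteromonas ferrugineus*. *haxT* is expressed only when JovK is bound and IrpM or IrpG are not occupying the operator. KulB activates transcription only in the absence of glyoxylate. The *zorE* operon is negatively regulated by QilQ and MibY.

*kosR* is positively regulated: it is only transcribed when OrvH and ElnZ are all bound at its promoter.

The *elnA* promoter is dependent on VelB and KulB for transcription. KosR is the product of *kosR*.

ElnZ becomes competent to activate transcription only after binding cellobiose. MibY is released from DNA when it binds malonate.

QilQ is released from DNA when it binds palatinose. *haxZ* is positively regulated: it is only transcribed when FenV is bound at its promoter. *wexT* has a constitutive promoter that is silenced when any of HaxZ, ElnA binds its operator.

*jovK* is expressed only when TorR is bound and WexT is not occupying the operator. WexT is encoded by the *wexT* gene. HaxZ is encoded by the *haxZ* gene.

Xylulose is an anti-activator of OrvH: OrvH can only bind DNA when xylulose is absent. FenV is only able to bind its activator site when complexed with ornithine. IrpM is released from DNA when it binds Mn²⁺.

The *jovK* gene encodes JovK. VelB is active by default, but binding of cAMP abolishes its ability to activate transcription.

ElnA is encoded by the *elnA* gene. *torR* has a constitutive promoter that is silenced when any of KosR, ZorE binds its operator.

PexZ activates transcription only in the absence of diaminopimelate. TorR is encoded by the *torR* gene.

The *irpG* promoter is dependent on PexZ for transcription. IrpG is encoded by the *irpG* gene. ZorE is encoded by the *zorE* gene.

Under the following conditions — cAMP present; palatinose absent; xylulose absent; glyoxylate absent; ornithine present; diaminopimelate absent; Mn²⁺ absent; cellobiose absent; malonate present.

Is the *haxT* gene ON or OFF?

OFF

Mn²⁺ is absent, so IrpM is active.
Xylulose is absent, so OrvH is active.
Cellobiose is absent, so ElnZ is inactive.
Required activator ElnZ is absent, so *kosR* is not transcribed.
So KosR is not produced.
Palatinose is absent, so QilQ is active.
Malonate is present, so MibY is inactive.
With repressor QilQ bound, *zorE* is not transcribed.
So ZorE is not produced.
With no repressor bound, *torR* is transcribed.
So TorR is produced and active.
Ornithine is present, so FenV is active.
No repressor is bound and FenV is active, so *haxZ* is transcribed.
So HaxZ is produced and active.
cAMP is present, so VelB is inactive.
Glyoxylate is absent, so KulB is active.
Required activator VelB is absent, so *elnA* is not transcribed.
So ElnA is not produced.
With repressor HaxZ bound, *wexT* is not transcribed.
So WexT is not produced.
No repressor is bound and TorR is active, so *jovK* is transcribed.
So JovK is produced and active.
Diaminopimelate is absent, so PexZ is active.
No repressor is bound and PexZ is active, so *irpG* is transcribed.
So IrpG is produced and active.
With repressor IrpM bound, *haxT* is not transcribed.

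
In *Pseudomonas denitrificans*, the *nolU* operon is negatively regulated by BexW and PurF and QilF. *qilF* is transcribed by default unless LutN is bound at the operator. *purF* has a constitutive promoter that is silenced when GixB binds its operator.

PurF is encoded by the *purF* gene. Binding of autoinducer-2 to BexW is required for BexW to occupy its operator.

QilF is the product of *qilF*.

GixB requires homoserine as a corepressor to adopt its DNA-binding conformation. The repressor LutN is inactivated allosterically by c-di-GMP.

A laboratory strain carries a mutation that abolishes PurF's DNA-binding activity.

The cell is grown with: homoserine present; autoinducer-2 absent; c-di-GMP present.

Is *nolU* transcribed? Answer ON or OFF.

OFF

Autoinducer-2 is absent, so BexW is inactive.
PurF is non-functional in this strain, so it has no effect.
c-di-GMP is present, so LutN is inactive.
With no repressor bound, *qilF* is transcribed.
So QilF is produced and active.
With repressor QilF bound, *nolU* is not transcribed.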